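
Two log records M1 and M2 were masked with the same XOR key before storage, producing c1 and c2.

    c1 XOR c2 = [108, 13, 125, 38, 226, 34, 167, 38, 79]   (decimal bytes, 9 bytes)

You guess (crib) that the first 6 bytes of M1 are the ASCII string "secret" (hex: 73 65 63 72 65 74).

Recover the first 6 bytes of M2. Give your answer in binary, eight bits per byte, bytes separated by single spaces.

Since c1 ⊕ c2 = M1 ⊕ M2, XORing with the guessed M1 bytes yields the corresponding M2 bytes: M2 = (c1 ⊕ c2) ⊕ M1.
byte 0: 6c ^ 73 = 1f
byte 1: 0d ^ 65 = 68
byte 2: 7d ^ 63 = 1e
byte 3: 26 ^ 72 = 54
byte 4: e2 ^ 65 = 87
byte 5: 22 ^ 74 = 56

00011111 01101000 00011110 01010100 10000111 01010110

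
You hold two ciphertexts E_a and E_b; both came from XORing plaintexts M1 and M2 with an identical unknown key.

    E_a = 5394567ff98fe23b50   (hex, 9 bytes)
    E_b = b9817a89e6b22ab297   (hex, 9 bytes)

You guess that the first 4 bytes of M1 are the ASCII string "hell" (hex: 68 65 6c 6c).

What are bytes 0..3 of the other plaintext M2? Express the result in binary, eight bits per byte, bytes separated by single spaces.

First, E_a ⊕ E_b = (M1 ⊕ K) ⊕ (M2 ⊕ K) = M1 ⊕ M2, so the key drops out. Then M2 = (M1 ⊕ M2) ⊕ M1 over the first 4 bytes.
byte 0: (53 ⊕ b9) ⊕ 68 = ea ⊕ 68 = 82
byte 1: (94 ⊕ 81) ⊕ 65 = 15 ⊕ 65 = 70
byte 2: (56 ⊕ 7a) ⊕ 6c = 2c ⊕ 6c = 40
byte 3: (7f ⊕ 89) ⊕ 6c = f6 ⊕ 6c = 9a

10000010 01110000 01000000 10011010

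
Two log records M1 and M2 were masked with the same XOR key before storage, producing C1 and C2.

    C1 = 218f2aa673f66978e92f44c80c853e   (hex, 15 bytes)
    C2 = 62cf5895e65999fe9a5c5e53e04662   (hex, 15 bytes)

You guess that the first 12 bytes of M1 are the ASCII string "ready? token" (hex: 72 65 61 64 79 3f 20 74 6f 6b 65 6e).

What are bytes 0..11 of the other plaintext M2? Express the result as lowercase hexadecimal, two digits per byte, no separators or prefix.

First, C1 ⊕ C2 = (M1 ⊕ K) ⊕ (M2 ⊕ K) = M1 ⊕ M2, so the key drops out. Then M2 = (M1 ⊕ M2) ⊕ M1 over the first 12 bytes.
byte 0: (21 xor 62) xor 72 = 43 xor 72 = 31
byte 1: (8f xor cf) xor 65 = 40 xor 65 = 25
byte 2: (2a xor 58) xor 61 = 72 xor 61 = 13
byte 3: (a6 xor 95) xor 64 = 33 xor 64 = 57
byte 4: (73 xor e6) xor 79 = 95 xor 79 = ec
byte 5: (f6 xor 59) xor 3f = af xor 3f = 90
byte 6: (69 xor 99) xor 20 = f0 xor 20 = d0
byte 7: (78 xor fe) xor 74 = 86 xor 74 = f2
byte 8: (e9 xor 9a) xor 6f = 73 xor 6f = 1c
byte 9: (2f xor 5c) xor 6b = 73 xor 6b = 18
byte 10: (44 xor 5e) xor 65 = 1a xor 65 = 7f
byte 11: (c8 xor 53) xor 6e = 9b xor 6e = f5

31251357ec90d0f21c187ff5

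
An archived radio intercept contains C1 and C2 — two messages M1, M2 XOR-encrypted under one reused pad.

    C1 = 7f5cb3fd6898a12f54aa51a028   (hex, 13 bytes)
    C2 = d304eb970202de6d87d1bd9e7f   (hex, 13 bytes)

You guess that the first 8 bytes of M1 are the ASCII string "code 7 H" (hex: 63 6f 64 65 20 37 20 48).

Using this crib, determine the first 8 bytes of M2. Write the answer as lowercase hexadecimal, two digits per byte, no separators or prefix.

First, C1 ⊕ C2 = (M1 ⊕ K) ⊕ (M2 ⊕ K) = M1 ⊕ M2, so the key drops out. Then M2 = (M1 ⊕ M2) ⊕ M1 over the first 8 bytes.
byte 0: (7f ⊕ d3) ⊕ 63 = ac ⊕ 63 = cf
byte 1: (5c ⊕ 04) ⊕ 6f = 58 ⊕ 6f = 37
byte 2: (b3 ⊕ eb) ⊕ 64 = 58 ⊕ 64 = 3c
byte 3: (fd ⊕ 97) ⊕ 65 = 6a ⊕ 65 = 0f
byte 4: (68 ⊕ 02) ⊕ 20 = 6a ⊕ 20 = 4a
byte 5: (98 ⊕ 02) ⊕ 37 = 9a ⊕ 37 = ad
byte 6: (a1 ⊕ de) ⊕ 20 = 7f ⊕ 20 = 5f
byte 7: (2f ⊕ 6d) ⊕ 48 = 42 ⊕ 48 = 0a

cf373c0f4aad5f0a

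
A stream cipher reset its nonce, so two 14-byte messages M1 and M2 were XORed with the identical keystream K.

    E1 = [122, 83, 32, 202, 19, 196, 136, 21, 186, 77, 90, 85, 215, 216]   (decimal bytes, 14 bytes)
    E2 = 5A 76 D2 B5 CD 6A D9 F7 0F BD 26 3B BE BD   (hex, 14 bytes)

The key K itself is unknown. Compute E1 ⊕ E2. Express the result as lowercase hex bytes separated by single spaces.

20 25 f2 7f de ae 51 e2 b5 f0 7c 6e 69 65

E1 ⊕ E2 = (M1 ⊕ K) ⊕ (M2 ⊕ K) = M1 ⊕ M2 — the shared key cancels under XOR.
7a ⊕ 5a = 20
53 ⊕ 76 = 25
20 ⊕ d2 = f2
ca ⊕ b5 = 7f
13 ⊕ cd = de
c4 ⊕ 6a = ae
88 ⊕ d9 = 51
15 ⊕ f7 = e2
ba ⊕ 0f = b5
4d ⊕ bd = f0
5a ⊕ 26 = 7c
55 ⊕ 3b = 6e
d7 ⊕ be = 69
d8 ⊕ bd = 65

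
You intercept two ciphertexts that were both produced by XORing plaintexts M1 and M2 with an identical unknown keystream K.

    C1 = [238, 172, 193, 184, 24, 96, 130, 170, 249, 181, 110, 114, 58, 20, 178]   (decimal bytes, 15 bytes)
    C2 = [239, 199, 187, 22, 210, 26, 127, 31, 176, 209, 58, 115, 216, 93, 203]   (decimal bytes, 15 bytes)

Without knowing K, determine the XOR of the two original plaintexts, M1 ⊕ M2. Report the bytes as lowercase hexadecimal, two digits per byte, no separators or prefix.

016b7aaeca7afdb549645401e24979

C1 ⊕ C2 = (M1 ⊕ K) ⊕ (M2 ⊕ K) = M1 ⊕ M2 — the shared key cancels under XOR.
byte 0: ee xor ef = 01
byte 1: ac xor c7 = 6b
byte 2: c1 xor bb = 7a
byte 3: b8 xor 16 = ae
byte 4: 18 xor d2 = ca
byte 5: 60 xor 1a = 7a
byte 6: 82 xor 7f = fd
byte 7: aa xor 1f = b5
byte 8: f9 xor b0 = 49
byte 9: b5 xor d1 = 64
byte 10: 6e xor 3a = 54
byte 11: 72 xor 73 = 01
byte 12: 3a xor d8 = e2
byte 13: 14 xor 5d = 49
byte 14: b2 xor cb = 79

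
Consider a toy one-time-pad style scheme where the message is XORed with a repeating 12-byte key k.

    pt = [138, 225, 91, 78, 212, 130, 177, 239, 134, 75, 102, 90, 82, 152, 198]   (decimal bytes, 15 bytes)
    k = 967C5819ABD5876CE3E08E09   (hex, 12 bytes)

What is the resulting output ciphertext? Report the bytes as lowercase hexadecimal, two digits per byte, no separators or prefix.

1c9d03577f57368365abe853c4e49e

The 12-byte key repeats, so the effective keystream is 96 7c 58 19 ab d5 87 6c e3 e0 8e 09 96 7c 58.
byte 0: 8a ⊕ 96 = 1c
byte 1: e1 ⊕ 7c = 9d
byte 2: 5b ⊕ 58 = 03
byte 3: 4e ⊕ 19 = 57
byte 4: d4 ⊕ ab = 7f
byte 5: 82 ⊕ d5 = 57
byte 6: b1 ⊕ 87 = 36
byte 7: ef ⊕ 6c = 83
byte 8: 86 ⊕ e3 = 65
byte 9: 4b ⊕ e0 = ab
byte 10: 66 ⊕ 8e = e8
byte 11: 5a ⊕ 09 = 53
byte 12: 52 ⊕ 96 = c4
byte 13: 98 ⊕ 7c = e4
byte 14: c6 ⊕ 58 = 9e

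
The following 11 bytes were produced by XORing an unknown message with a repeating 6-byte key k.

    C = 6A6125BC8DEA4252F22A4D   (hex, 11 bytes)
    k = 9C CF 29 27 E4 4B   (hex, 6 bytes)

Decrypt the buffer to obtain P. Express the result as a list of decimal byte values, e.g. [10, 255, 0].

The 6-byte key repeats, so the effective keystream is 9c cf 29 27 e4 4b 9c cf 29 27 e4.
byte 0: 01101010 ^ 10011100 = 11110110
byte 1: 01100001 ^ 11001111 = 10101110
byte 2: 00100101 ^ 00101001 = 00001100
byte 3: 10111100 ^ 00100111 = 10011011
byte 4: 10001101 ^ 11100100 = 01101001
byte 5: 11101010 ^ 01001011 = 10100001
byte 6: 01000010 ^ 10011100 = 11011110
byte 7: 01010010 ^ 11001111 = 10011101
byte 8: 11110010 ^ 00101001 = 11011011
byte 9: 00101010 ^ 00100111 = 00001101
byte 10: 01001101 ^ 11100100 = 10101001

[246, 174, 12, 155, 105, 161, 222, 157, 219, 13, 169]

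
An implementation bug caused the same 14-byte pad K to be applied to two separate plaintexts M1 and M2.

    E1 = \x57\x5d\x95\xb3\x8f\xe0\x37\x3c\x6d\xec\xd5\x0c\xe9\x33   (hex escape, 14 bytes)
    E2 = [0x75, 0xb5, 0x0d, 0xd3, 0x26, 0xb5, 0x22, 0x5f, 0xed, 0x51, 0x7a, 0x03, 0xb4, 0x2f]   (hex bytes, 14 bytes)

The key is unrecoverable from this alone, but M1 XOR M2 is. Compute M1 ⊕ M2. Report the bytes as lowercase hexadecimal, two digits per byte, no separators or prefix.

E1 ⊕ E2 = (M1 ⊕ K) ⊕ (M2 ⊕ K) = M1 ⊕ M2 — the shared key cancels under XOR.
57 ^ 75 = 22
5d ^ b5 = e8
95 ^ 0d = 98
b3 ^ d3 = 60
8f ^ 26 = a9
e0 ^ b5 = 55
37 ^ 22 = 15
3c ^ 5f = 63
6d ^ ed = 80
ec ^ 51 = bd
d5 ^ 7a = af
0c ^ 03 = 0f
e9 ^ b4 = 5d
33 ^ 2f = 1c

22e89860a955156380bdaf0f5d1c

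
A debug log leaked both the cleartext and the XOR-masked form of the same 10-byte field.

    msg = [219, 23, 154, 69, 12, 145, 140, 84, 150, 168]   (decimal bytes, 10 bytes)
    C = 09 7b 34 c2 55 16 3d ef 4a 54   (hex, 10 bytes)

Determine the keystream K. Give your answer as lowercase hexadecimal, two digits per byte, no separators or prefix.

d26cae875987b1bbdcfc

Since C = msg ⊕ K, XORing both sides with msg gives K = msg ⊕ C.
219 ⊕   9 = 210
 23 ⊕ 123 = 108
154 ⊕  52 = 174
 69 ⊕ 194 = 135
 12 ⊕  85 =  89
145 ⊕  22 = 135
140 ⊕  61 = 177
 84 ⊕ 239 = 187
150 ⊕  74 = 220
168 ⊕  84 = 252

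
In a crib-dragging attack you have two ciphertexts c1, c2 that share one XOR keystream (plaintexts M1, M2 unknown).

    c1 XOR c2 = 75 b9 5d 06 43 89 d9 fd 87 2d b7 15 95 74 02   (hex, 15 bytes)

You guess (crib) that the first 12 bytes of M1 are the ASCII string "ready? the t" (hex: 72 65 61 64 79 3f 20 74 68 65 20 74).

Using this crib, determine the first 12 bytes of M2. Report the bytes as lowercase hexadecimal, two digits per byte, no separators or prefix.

07dc3c623ab6f989ef489761

Since c1 ⊕ c2 = M1 ⊕ M2, XORing with the guessed M1 bytes yields the corresponding M2 bytes: M2 = (c1 ⊕ c2) ⊕ M1.
byte 0: 75 ⊕ 72 = 07
byte 1: b9 ⊕ 65 = dc
byte 2: 5d ⊕ 61 = 3c
byte 3: 06 ⊕ 64 = 62
byte 4: 43 ⊕ 79 = 3a
byte 5: 89 ⊕ 3f = b6
byte 6: d9 ⊕ 20 = f9
byte 7: fd ⊕ 74 = 89
byte 8: 87 ⊕ 68 = ef
byte 9: 2d ⊕ 65 = 48
byte 10: b7 ⊕ 20 = 97
byte 11: 15 ⊕ 74 = 61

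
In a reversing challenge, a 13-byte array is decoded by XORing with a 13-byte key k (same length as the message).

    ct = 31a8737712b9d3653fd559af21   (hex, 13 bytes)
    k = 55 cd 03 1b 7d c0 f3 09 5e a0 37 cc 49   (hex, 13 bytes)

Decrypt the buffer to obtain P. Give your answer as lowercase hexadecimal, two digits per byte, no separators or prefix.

 49 xor  85 = 100
168 xor 205 = 101
115 xor   3 = 112
119 xor  27 = 108
 18 xor 125 = 111
185 xor 192 = 121
211 xor 243 =  32
101 xor   9 = 108
 63 xor  94 =  97
213 xor 160 = 117
 89 xor  55 = 110
175 xor 204 =  99
 33 xor  73 = 104

6465706c6f79206c61756e6368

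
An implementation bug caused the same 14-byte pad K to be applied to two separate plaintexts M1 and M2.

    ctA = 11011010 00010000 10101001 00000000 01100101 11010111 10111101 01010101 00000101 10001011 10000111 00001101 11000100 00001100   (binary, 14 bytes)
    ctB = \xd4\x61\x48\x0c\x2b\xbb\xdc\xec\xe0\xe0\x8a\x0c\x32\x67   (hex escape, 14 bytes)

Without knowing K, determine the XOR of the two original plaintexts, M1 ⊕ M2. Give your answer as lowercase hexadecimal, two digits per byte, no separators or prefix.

ctA ⊕ ctB = (M1 ⊕ K) ⊕ (M2 ⊕ K) = M1 ⊕ M2 — the shared key cancels under XOR.
byte 0: 218 ^ 212 =  14
byte 1:  16 ^  97 = 113
byte 2: 169 ^  72 = 225
byte 3:   0 ^  12 =  12
byte 4: 101 ^  43 =  78
byte 5: 215 ^ 187 = 108
byte 6: 189 ^ 220 =  97
byte 7:  85 ^ 236 = 185
byte 8:   5 ^ 224 = 229
byte 9: 139 ^ 224 = 107
byte 10: 135 ^ 138 =  13
byte 11:  13 ^  12 =   1
byte 12: 196 ^  50 = 246
byte 13:  12 ^ 103 = 107

0e71e10c4e6c61b9e56b0d01f66b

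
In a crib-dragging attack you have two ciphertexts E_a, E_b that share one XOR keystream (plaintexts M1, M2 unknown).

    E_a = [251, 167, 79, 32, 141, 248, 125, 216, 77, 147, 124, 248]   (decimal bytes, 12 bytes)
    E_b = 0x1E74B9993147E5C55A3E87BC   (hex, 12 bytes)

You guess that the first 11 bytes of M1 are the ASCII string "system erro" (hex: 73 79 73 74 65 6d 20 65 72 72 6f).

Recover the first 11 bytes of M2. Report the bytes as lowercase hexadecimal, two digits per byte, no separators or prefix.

96aa85cdd9d2b87865df94

First, E_a ⊕ E_b = (M1 ⊕ K) ⊕ (M2 ⊕ K) = M1 ⊕ M2, so the key drops out. Then M2 = (M1 ⊕ M2) ⊕ M1 over the first 11 bytes.
byte 0: (fb XOR 1e) XOR 73 = e5 XOR 73 = 96
byte 1: (a7 XOR 74) XOR 79 = d3 XOR 79 = aa
byte 2: (4f XOR b9) XOR 73 = f6 XOR 73 = 85
byte 3: (20 XOR 99) XOR 74 = b9 XOR 74 = cd
byte 4: (8d XOR 31) XOR 65 = bc XOR 65 = d9
byte 5: (f8 XOR 47) XOR 6d = bf XOR 6d = d2
byte 6: (7d XOR e5) XOR 20 = 98 XOR 20 = b8
byte 7: (d8 XOR c5) XOR 65 = 1d XOR 65 = 78
byte 8: (4d XOR 5a) XOR 72 = 17 XOR 72 = 65
byte 9: (93 XOR 3e) XOR 72 = ad XOR 72 = df
byte 10: (7c XOR 87) XOR 6f = fb XOR 6f = 94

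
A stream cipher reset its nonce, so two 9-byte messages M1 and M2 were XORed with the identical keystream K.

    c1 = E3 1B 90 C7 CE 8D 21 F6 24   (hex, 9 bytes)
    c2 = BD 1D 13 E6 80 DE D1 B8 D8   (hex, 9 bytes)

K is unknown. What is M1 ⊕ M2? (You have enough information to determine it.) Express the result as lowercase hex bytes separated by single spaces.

c1 ⊕ c2 = (M1 ⊕ K) ⊕ (M2 ⊕ K) = M1 ⊕ M2 — the shared key cancels under XOR.
e3 ⊕ bd = 5e
1b ⊕ 1d = 06
90 ⊕ 13 = 83
c7 ⊕ e6 = 21
ce ⊕ 80 = 4e
8d ⊕ de = 53
21 ⊕ d1 = f0
f6 ⊕ b8 = 4e
24 ⊕ d8 = fc

5e 06 83 21 4e 53 f0 4e fc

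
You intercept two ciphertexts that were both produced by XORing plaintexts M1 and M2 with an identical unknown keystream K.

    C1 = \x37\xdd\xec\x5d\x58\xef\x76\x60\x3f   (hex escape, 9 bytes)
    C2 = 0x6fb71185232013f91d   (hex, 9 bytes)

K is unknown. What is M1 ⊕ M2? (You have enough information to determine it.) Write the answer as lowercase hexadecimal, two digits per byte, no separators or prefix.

C1 ⊕ C2 = (M1 ⊕ K) ⊕ (M2 ⊕ K) = M1 ⊕ M2 — the shared key cancels under XOR.
byte 0: 37 ⊕ 6f = 58
byte 1: dd ⊕ b7 = 6a
byte 2: ec ⊕ 11 = fd
byte 3: 5d ⊕ 85 = d8
byte 4: 58 ⊕ 23 = 7b
byte 5: ef ⊕ 20 = cf
byte 6: 76 ⊕ 13 = 65
byte 7: 60 ⊕ f9 = 99
byte 8: 3f ⊕ 1d = 22

586afdd87bcf659922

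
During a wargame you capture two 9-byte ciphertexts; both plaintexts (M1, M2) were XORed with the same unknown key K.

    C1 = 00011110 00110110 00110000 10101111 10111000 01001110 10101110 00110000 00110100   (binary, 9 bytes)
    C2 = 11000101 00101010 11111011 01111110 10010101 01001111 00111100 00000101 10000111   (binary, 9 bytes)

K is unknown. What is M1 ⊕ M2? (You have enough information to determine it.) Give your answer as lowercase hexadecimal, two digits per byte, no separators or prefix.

C1 ⊕ C2 = (M1 ⊕ K) ⊕ (M2 ⊕ K) = M1 ⊕ M2 — the shared key cancels under XOR.
1e XOR c5 = db
36 XOR 2a = 1c
30 XOR fb = cb
af XOR 7e = d1
b8 XOR 95 = 2d
4e XOR 4f = 01
ae XOR 3c = 92
30 XOR 05 = 35
34 XOR 87 = b3

db1ccbd12d019235b3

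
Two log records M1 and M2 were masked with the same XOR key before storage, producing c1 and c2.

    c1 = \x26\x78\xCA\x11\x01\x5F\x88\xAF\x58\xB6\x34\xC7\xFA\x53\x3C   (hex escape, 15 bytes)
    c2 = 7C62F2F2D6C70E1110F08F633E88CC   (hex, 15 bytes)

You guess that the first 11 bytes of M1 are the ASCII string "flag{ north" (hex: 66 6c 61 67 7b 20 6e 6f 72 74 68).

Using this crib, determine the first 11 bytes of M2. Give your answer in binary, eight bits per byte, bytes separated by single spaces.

First, c1 ⊕ c2 = (M1 ⊕ K) ⊕ (M2 ⊕ K) = M1 ⊕ M2, so the key drops out. Then M2 = (M1 ⊕ M2) ⊕ M1 over the first 11 bytes.
byte 0: (26 xor 7c) xor 66 = 5a xor 66 = 3c
byte 1: (78 xor 62) xor 6c = 1a xor 6c = 76
byte 2: (ca xor f2) xor 61 = 38 xor 61 = 59
byte 3: (11 xor f2) xor 67 = e3 xor 67 = 84
byte 4: (01 xor d6) xor 7b = d7 xor 7b = ac
byte 5: (5f xor c7) xor 20 = 98 xor 20 = b8
byte 6: (88 xor 0e) xor 6e = 86 xor 6e = e8
byte 7: (af xor 11) xor 6f = be xor 6f = d1
byte 8: (58 xor 10) xor 72 = 48 xor 72 = 3a
byte 9: (b6 xor f0) xor 74 = 46 xor 74 = 32
byte 10: (34 xor 8f) xor 68 = bb xor 68 = d3

00111100 01110110 01011001 10000100 10101100 10111000 11101000 11010001 00111010 00110010 11010011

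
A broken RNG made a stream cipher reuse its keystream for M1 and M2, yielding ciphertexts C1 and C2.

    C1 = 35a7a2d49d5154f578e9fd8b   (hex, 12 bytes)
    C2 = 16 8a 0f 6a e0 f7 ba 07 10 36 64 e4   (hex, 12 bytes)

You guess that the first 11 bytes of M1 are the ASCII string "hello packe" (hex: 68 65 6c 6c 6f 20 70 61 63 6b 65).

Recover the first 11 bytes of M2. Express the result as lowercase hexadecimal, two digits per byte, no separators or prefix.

4b48c1d212869e930bb4fc

First, C1 ⊕ C2 = (M1 ⊕ K) ⊕ (M2 ⊕ K) = M1 ⊕ M2, so the key drops out. Then M2 = (M1 ⊕ M2) ⊕ M1 over the first 11 bytes.
byte 0: (35 ⊕ 16) ⊕ 68 = 23 ⊕ 68 = 4b
byte 1: (a7 ⊕ 8a) ⊕ 65 = 2d ⊕ 65 = 48
byte 2: (a2 ⊕ 0f) ⊕ 6c = ad ⊕ 6c = c1
byte 3: (d4 ⊕ 6a) ⊕ 6c = be ⊕ 6c = d2
byte 4: (9d ⊕ e0) ⊕ 6f = 7d ⊕ 6f = 12
byte 5: (51 ⊕ f7) ⊕ 20 = a6 ⊕ 20 = 86
byte 6: (54 ⊕ ba) ⊕ 70 = ee ⊕ 70 = 9e
byte 7: (f5 ⊕ 07) ⊕ 61 = f2 ⊕ 61 = 93
byte 8: (78 ⊕ 10) ⊕ 63 = 68 ⊕ 63 = 0b
byte 9: (e9 ⊕ 36) ⊕ 6b = df ⊕ 6b = b4
byte 10: (fd ⊕ 64) ⊕ 65 = 99 ⊕ 65 = fc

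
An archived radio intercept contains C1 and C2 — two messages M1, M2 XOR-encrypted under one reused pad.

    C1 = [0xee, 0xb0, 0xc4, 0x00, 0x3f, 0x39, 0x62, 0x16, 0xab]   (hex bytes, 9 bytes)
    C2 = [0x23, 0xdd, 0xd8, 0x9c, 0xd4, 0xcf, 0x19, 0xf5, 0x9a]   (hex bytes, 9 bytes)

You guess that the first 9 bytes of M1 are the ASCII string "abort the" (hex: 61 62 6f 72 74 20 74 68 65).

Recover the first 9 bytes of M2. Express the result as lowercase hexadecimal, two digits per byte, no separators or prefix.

ac0f73ee9fd60f8b54

First, C1 ⊕ C2 = (M1 ⊕ K) ⊕ (M2 ⊕ K) = M1 ⊕ M2, so the key drops out. Then M2 = (M1 ⊕ M2) ⊕ M1 over the first 9 bytes.
byte 0: (ee xor 23) xor 61 = cd xor 61 = ac
byte 1: (b0 xor dd) xor 62 = 6d xor 62 = 0f
byte 2: (c4 xor d8) xor 6f = 1c xor 6f = 73
byte 3: (00 xor 9c) xor 72 = 9c xor 72 = ee
byte 4: (3f xor d4) xor 74 = eb xor 74 = 9f
byte 5: (39 xor cf) xor 20 = f6 xor 20 = d6
byte 6: (62 xor 19) xor 74 = 7b xor 74 = 0f
byte 7: (16 xor f5) xor 68 = e3 xor 68 = 8b
byte 8: (ab xor 9a) xor 65 = 31 xor 65 = 54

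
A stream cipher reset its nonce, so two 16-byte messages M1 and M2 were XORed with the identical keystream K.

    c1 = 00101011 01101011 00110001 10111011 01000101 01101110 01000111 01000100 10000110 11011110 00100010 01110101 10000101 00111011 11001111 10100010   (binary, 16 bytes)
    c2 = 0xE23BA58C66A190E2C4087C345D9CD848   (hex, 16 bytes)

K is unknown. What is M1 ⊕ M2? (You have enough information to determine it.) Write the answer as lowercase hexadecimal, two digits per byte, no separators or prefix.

c950943723cfd7a642d65e41d8a717ea

c1 ⊕ c2 = (M1 ⊕ K) ⊕ (M2 ⊕ K) = M1 ⊕ M2 — the shared key cancels under XOR.
2b ^ e2 = c9
6b ^ 3b = 50
31 ^ a5 = 94
bb ^ 8c = 37
45 ^ 66 = 23
6e ^ a1 = cf
47 ^ 90 = d7
44 ^ e2 = a6
86 ^ c4 = 42
de ^ 08 = d6
22 ^ 7c = 5e
75 ^ 34 = 41
85 ^ 5d = d8
3b ^ 9c = a7
cf ^ d8 = 17
a2 ^ 48 = ea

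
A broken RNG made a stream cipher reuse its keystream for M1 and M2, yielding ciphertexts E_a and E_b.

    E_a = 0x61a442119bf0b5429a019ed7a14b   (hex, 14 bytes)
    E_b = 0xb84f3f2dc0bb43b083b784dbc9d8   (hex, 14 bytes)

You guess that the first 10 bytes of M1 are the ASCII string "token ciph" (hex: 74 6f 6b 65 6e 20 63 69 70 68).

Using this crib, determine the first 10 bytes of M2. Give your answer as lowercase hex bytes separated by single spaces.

ad 84 16 59 35 6b 95 9b 69 de

First, E_a ⊕ E_b = (M1 ⊕ K) ⊕ (M2 ⊕ K) = M1 ⊕ M2, so the key drops out. Then M2 = (M1 ⊕ M2) ⊕ M1 over the first 10 bytes.
byte 0: (61 xor b8) xor 74 = d9 xor 74 = ad
byte 1: (a4 xor 4f) xor 6f = eb xor 6f = 84
byte 2: (42 xor 3f) xor 6b = 7d xor 6b = 16
byte 3: (11 xor 2d) xor 65 = 3c xor 65 = 59
byte 4: (9b xor c0) xor 6e = 5b xor 6e = 35
byte 5: (f0 xor bb) xor 20 = 4b xor 20 = 6b
byte 6: (b5 xor 43) xor 63 = f6 xor 63 = 95
byte 7: (42 xor b0) xor 69 = f2 xor 69 = 9b
byte 8: (9a xor 83) xor 70 = 19 xor 70 = 69
byte 9: (01 xor b7) xor 68 = b6 xor 68 = de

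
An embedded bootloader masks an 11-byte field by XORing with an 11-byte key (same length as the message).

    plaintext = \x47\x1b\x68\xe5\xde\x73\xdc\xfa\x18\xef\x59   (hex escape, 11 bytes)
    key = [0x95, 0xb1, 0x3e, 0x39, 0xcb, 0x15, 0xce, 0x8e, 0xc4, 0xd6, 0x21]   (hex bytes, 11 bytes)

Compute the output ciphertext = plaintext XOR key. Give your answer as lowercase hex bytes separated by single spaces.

d2 aa 56 dc 15 66 12 74 dc 39 78

XOR is its own inverse, so applying the key byte-wise gives the result directly.
01000111 xor 10010101 = 11010010
00011011 xor 10110001 = 10101010
01101000 xor 00111110 = 01010110
11100101 xor 00111001 = 11011100
11011110 xor 11001011 = 00010101
01110011 xor 00010101 = 01100110
11011100 xor 11001110 = 00010010
11111010 xor 10001110 = 01110100
00011000 xor 11000100 = 11011100
11101111 xor 11010110 = 00111001
01011001 xor 00100001 = 01111000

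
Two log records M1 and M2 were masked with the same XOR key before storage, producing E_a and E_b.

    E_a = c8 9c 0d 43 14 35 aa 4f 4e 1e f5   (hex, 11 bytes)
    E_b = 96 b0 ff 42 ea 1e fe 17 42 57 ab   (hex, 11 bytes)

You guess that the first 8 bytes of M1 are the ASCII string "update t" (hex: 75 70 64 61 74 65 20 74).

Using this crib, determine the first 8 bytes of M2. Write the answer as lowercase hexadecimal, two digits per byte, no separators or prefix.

First, E_a ⊕ E_b = (M1 ⊕ K) ⊕ (M2 ⊕ K) = M1 ⊕ M2, so the key drops out. Then M2 = (M1 ⊕ M2) ⊕ M1 over the first 8 bytes.
byte 0: (c8 ^ 96) ^ 75 = 5e ^ 75 = 2b
byte 1: (9c ^ b0) ^ 70 = 2c ^ 70 = 5c
byte 2: (0d ^ ff) ^ 64 = f2 ^ 64 = 96
byte 3: (43 ^ 42) ^ 61 = 01 ^ 61 = 60
byte 4: (14 ^ ea) ^ 74 = fe ^ 74 = 8a
byte 5: (35 ^ 1e) ^ 65 = 2b ^ 65 = 4e
byte 6: (aa ^ fe) ^ 20 = 54 ^ 20 = 74
byte 7: (4f ^ 17) ^ 74 = 58 ^ 74 = 2c

2b5c96608a4e742c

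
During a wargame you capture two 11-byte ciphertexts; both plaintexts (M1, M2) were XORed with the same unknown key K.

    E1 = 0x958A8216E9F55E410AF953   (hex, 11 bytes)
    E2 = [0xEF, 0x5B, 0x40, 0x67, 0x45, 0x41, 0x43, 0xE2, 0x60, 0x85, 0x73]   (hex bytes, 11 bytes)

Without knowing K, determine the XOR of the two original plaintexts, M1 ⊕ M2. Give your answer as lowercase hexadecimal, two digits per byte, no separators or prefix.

7ad1c271acb41da36a7c20

E1 ⊕ E2 = (M1 ⊕ K) ⊕ (M2 ⊕ K) = M1 ⊕ M2 — the shared key cancels under XOR.
10010101 ⊕ 11101111 = 01111010
10001010 ⊕ 01011011 = 11010001
10000010 ⊕ 01000000 = 11000010
00010110 ⊕ 01100111 = 01110001
11101001 ⊕ 01000101 = 10101100
11110101 ⊕ 01000001 = 10110100
01011110 ⊕ 01000011 = 00011101
01000001 ⊕ 11100010 = 10100011
00001010 ⊕ 01100000 = 01101010
11111001 ⊕ 10000101 = 01111100
01010011 ⊕ 01110011 = 00100000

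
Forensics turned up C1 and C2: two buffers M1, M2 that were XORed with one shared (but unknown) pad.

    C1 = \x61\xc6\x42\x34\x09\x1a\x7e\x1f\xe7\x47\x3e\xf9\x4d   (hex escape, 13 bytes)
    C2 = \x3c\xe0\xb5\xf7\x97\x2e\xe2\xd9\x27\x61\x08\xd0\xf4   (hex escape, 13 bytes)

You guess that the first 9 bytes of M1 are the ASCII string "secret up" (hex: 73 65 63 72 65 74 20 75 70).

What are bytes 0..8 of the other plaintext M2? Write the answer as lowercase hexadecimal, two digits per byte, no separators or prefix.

2e4394b1fb40bcb3b0

First, C1 ⊕ C2 = (M1 ⊕ K) ⊕ (M2 ⊕ K) = M1 ⊕ M2, so the key drops out. Then M2 = (M1 ⊕ M2) ⊕ M1 over the first 9 bytes.
byte 0: (61 ^ 3c) ^ 73 = 5d ^ 73 = 2e
byte 1: (c6 ^ e0) ^ 65 = 26 ^ 65 = 43
byte 2: (42 ^ b5) ^ 63 = f7 ^ 63 = 94
byte 3: (34 ^ f7) ^ 72 = c3 ^ 72 = b1
byte 4: (09 ^ 97) ^ 65 = 9e ^ 65 = fb
byte 5: (1a ^ 2e) ^ 74 = 34 ^ 74 = 40
byte 6: (7e ^ e2) ^ 20 = 9c ^ 20 = bc
byte 7: (1f ^ d9) ^ 75 = c6 ^ 75 = b3
byte 8: (e7 ^ 27) ^ 70 = c0 ^ 70 = b0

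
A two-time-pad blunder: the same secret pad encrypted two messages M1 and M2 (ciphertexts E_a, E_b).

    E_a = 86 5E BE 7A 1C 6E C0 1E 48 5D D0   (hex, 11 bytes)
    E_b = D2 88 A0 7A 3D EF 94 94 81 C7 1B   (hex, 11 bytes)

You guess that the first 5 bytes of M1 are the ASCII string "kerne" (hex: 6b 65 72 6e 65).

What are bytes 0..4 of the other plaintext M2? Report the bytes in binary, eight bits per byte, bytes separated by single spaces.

First, E_a ⊕ E_b = (M1 ⊕ K) ⊕ (M2 ⊕ K) = M1 ⊕ M2, so the key drops out. Then M2 = (M1 ⊕ M2) ⊕ M1 over the first 5 bytes.
byte 0: (86 ⊕ d2) ⊕ 6b = 54 ⊕ 6b = 3f
byte 1: (5e ⊕ 88) ⊕ 65 = d6 ⊕ 65 = b3
byte 2: (be ⊕ a0) ⊕ 72 = 1e ⊕ 72 = 6c
byte 3: (7a ⊕ 7a) ⊕ 6e = 00 ⊕ 6e = 6e
byte 4: (1c ⊕ 3d) ⊕ 65 = 21 ⊕ 65 = 44

00111111 10110011 01101100 01101110 01000100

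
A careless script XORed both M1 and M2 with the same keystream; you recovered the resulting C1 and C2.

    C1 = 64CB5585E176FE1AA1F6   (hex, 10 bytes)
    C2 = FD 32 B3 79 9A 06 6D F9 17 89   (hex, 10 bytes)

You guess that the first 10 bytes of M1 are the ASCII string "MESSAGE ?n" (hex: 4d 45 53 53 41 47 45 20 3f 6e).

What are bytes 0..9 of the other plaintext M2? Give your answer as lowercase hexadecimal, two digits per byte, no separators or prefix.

d4bcb5af3a37d6c38911

First, C1 ⊕ C2 = (M1 ⊕ K) ⊕ (M2 ⊕ K) = M1 ⊕ M2, so the key drops out. Then M2 = (M1 ⊕ M2) ⊕ M1 over the first 10 bytes.
byte 0: (64 ⊕ fd) ⊕ 4d = 99 ⊕ 4d = d4
byte 1: (cb ⊕ 32) ⊕ 45 = f9 ⊕ 45 = bc
byte 2: (55 ⊕ b3) ⊕ 53 = e6 ⊕ 53 = b5
byte 3: (85 ⊕ 79) ⊕ 53 = fc ⊕ 53 = af
byte 4: (e1 ⊕ 9a) ⊕ 41 = 7b ⊕ 41 = 3a
byte 5: (76 ⊕ 06) ⊕ 47 = 70 ⊕ 47 = 37
byte 6: (fe ⊕ 6d) ⊕ 45 = 93 ⊕ 45 = d6
byte 7: (1a ⊕ f9) ⊕ 20 = e3 ⊕ 20 = c3
byte 8: (a1 ⊕ 17) ⊕ 3f = b6 ⊕ 3f = 89
byte 9: (f6 ⊕ 89) ⊕ 6e = 7f ⊕ 6e = 11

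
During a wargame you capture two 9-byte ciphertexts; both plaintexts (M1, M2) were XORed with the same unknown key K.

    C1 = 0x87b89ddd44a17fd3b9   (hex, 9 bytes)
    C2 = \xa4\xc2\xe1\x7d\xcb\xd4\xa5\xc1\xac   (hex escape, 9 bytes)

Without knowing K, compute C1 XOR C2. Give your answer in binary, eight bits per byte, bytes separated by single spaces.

00100011 01111010 01111100 10100000 10001111 01110101 11011010 00010010 00010101

C1 ⊕ C2 = (M1 ⊕ K) ⊕ (M2 ⊕ K) = M1 ⊕ M2 — the shared key cancels under XOR.
87 ^ a4 = 23
b8 ^ c2 = 7a
9d ^ e1 = 7c
dd ^ 7d = a0
44 ^ cb = 8f
a1 ^ d4 = 75
7f ^ a5 = da
d3 ^ c1 = 12
b9 ^ ac = 15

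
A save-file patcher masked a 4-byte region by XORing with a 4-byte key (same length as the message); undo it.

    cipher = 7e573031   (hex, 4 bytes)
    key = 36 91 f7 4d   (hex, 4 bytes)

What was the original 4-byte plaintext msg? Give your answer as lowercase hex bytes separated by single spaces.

XOR is its own inverse, so applying the key byte-wise gives the result directly.
7e xor 36 = 48
57 xor 91 = c6
30 xor f7 = c7
31 xor 4d = 7c

48 c6 c7 7c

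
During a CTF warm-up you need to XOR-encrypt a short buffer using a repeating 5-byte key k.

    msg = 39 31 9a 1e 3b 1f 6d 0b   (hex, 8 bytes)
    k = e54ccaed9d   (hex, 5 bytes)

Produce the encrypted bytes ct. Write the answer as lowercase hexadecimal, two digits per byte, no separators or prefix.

The 5-byte key repeats, so the effective keystream is e5 4c ca ed 9d e5 4c ca.
byte 0: 39 XOR e5 = dc
byte 1: 31 XOR 4c = 7d
byte 2: 9a XOR ca = 50
byte 3: 1e XOR ed = f3
byte 4: 3b XOR 9d = a6
byte 5: 1f XOR e5 = fa
byte 6: 6d XOR 4c = 21
byte 7: 0b XOR ca = c1

dc7d50f3a6fa21c1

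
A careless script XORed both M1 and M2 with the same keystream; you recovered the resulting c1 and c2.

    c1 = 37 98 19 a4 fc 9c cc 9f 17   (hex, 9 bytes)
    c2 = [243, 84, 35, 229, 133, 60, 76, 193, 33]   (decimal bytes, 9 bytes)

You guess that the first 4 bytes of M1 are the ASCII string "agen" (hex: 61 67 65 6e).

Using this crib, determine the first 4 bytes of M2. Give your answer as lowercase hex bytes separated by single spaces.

a5 ab 5f 2f

First, c1 ⊕ c2 = (M1 ⊕ K) ⊕ (M2 ⊕ K) = M1 ⊕ M2, so the key drops out. Then M2 = (M1 ⊕ M2) ⊕ M1 over the first 4 bytes.
byte 0: (37 xor f3) xor 61 = c4 xor 61 = a5
byte 1: (98 xor 54) xor 67 = cc xor 67 = ab
byte 2: (19 xor 23) xor 65 = 3a xor 65 = 5f
byte 3: (a4 xor e5) xor 6e = 41 xor 6e = 2f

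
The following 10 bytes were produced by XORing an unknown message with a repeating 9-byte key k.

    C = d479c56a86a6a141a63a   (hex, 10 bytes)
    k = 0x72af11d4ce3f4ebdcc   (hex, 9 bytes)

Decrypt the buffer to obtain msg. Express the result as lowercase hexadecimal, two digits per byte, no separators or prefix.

a6d6d4be4899effc6a48

The 9-byte key repeats, so the effective keystream is 72 af 11 d4 ce 3f 4e bd cc 72.
byte 0: d4 ^ 72 = a6
byte 1: 79 ^ af = d6
byte 2: c5 ^ 11 = d4
byte 3: 6a ^ d4 = be
byte 4: 86 ^ ce = 48
byte 5: a6 ^ 3f = 99
byte 6: a1 ^ 4e = ef
byte 7: 41 ^ bd = fc
byte 8: a6 ^ cc = 6a
byte 9: 3a ^ 72 = 48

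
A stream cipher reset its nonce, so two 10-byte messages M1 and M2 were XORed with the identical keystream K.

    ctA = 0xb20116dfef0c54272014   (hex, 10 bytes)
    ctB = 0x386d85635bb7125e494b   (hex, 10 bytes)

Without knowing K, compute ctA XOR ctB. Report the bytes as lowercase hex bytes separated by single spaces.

8a 6c 93 bc b4 bb 46 79 69 5f

ctA ⊕ ctB = (M1 ⊕ K) ⊕ (M2 ⊕ K) = M1 ⊕ M2 — the shared key cancels under XOR.
10110010 xor 00111000 = 10001010
00000001 xor 01101101 = 01101100
00010110 xor 10000101 = 10010011
11011111 xor 01100011 = 10111100
11101111 xor 01011011 = 10110100
00001100 xor 10110111 = 10111011
01010100 xor 00010010 = 01000110
00100111 xor 01011110 = 01111001
00100000 xor 01001001 = 01101001
00010100 xor 01001011 = 01011111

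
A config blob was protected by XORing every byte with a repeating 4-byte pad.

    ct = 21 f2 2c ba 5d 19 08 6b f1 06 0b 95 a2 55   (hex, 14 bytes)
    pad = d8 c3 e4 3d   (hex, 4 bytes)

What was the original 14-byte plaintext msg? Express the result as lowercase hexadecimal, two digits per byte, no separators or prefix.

The 4-byte key repeats, so the effective keystream is d8 c3 e4 3d d8 c3 e4 3d d8 c3 e4 3d d8 c3.
byte 0: 21 xor d8 = f9
byte 1: f2 xor c3 = 31
byte 2: 2c xor e4 = c8
byte 3: ba xor 3d = 87
byte 4: 5d xor d8 = 85
byte 5: 19 xor c3 = da
byte 6: 08 xor e4 = ec
byte 7: 6b xor 3d = 56
byte 8: f1 xor d8 = 29
byte 9: 06 xor c3 = c5
byte 10: 0b xor e4 = ef
byte 11: 95 xor 3d = a8
byte 12: a2 xor d8 = 7a
byte 13: 55 xor c3 = 96

f931c88785daec5629c5efa87a96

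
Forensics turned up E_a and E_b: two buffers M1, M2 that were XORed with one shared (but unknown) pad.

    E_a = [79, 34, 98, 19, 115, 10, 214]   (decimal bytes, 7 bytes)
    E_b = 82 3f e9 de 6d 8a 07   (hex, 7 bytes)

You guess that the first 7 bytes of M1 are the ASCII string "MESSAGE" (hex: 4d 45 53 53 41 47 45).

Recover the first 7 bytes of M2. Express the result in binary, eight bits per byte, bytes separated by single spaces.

First, E_a ⊕ E_b = (M1 ⊕ K) ⊕ (M2 ⊕ K) = M1 ⊕ M2, so the key drops out. Then M2 = (M1 ⊕ M2) ⊕ M1 over the first 7 bytes.
byte 0: (4f ^ 82) ^ 4d = cd ^ 4d = 80
byte 1: (22 ^ 3f) ^ 45 = 1d ^ 45 = 58
byte 2: (62 ^ e9) ^ 53 = 8b ^ 53 = d8
byte 3: (13 ^ de) ^ 53 = cd ^ 53 = 9e
byte 4: (73 ^ 6d) ^ 41 = 1e ^ 41 = 5f
byte 5: (0a ^ 8a) ^ 47 = 80 ^ 47 = c7
byte 6: (d6 ^ 07) ^ 45 = d1 ^ 45 = 94

10000000 01011000 11011000 10011110 01011111 11000111 10010100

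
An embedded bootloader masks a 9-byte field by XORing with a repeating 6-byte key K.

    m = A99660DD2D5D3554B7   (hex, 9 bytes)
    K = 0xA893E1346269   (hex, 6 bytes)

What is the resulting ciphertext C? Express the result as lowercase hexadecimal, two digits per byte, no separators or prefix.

The 6-byte key repeats, so the effective keystream is a8 93 e1 34 62 69 a8 93 e1.
byte 0: a9 ^ a8 = 01
byte 1: 96 ^ 93 = 05
byte 2: 60 ^ e1 = 81
byte 3: dd ^ 34 = e9
byte 4: 2d ^ 62 = 4f
byte 5: 5d ^ 69 = 34
byte 6: 35 ^ a8 = 9d
byte 7: 54 ^ 93 = c7
byte 8: b7 ^ e1 = 56

010581e94f349dc756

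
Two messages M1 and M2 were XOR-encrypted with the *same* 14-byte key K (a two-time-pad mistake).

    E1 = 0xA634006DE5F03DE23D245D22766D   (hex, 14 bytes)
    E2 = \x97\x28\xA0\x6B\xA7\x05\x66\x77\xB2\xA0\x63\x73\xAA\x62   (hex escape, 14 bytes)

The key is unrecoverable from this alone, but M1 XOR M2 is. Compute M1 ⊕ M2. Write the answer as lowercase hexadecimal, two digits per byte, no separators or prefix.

E1 ⊕ E2 = (M1 ⊕ K) ⊕ (M2 ⊕ K) = M1 ⊕ M2 — the shared key cancels under XOR.
166 XOR 151 =  49
 52 XOR  40 =  28
  0 XOR 160 = 160
109 XOR 107 =   6
229 XOR 167 =  66
240 XOR   5 = 245
 61 XOR 102 =  91
226 XOR 119 = 149
 61 XOR 178 = 143
 36 XOR 160 = 132
 93 XOR  99 =  62
 34 XOR 115 =  81
118 XOR 170 = 220
109 XOR  98 =  15

311ca00642f55b958f843e51dc0f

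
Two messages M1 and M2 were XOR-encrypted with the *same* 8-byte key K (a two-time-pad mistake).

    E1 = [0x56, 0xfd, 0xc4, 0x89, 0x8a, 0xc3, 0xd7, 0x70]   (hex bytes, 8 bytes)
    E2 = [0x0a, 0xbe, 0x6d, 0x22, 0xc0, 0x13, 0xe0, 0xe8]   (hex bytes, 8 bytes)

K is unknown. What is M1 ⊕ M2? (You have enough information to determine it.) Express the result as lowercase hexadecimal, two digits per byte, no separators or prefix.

5c43a9ab4ad03798

E1 ⊕ E2 = (M1 ⊕ K) ⊕ (M2 ⊕ K) = M1 ⊕ M2 — the shared key cancels under XOR.
 86 XOR  10 =  92
253 XOR 190 =  67
196 XOR 109 = 169
137 XOR  34 = 171
138 XOR 192 =  74
195 XOR  19 = 208
215 XOR 224 =  55
112 XOR 232 = 152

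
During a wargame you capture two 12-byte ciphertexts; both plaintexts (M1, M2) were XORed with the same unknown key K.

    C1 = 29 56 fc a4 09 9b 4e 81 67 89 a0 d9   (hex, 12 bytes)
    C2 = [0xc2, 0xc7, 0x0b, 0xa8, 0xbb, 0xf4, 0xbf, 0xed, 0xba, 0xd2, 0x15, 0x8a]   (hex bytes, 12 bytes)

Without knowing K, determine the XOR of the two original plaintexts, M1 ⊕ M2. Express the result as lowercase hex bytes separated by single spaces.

C1 ⊕ C2 = (M1 ⊕ K) ⊕ (M2 ⊕ K) = M1 ⊕ M2 — the shared key cancels under XOR.
byte 0: 29 XOR c2 = eb
byte 1: 56 XOR c7 = 91
byte 2: fc XOR 0b = f7
byte 3: a4 XOR a8 = 0c
byte 4: 09 XOR bb = b2
byte 5: 9b XOR f4 = 6f
byte 6: 4e XOR bf = f1
byte 7: 81 XOR ed = 6c
byte 8: 67 XOR ba = dd
byte 9: 89 XOR d2 = 5b
byte 10: a0 XOR 15 = b5
byte 11: d9 XOR 8a = 53

eb 91 f7 0c b2 6f f1 6c dd 5b b5 53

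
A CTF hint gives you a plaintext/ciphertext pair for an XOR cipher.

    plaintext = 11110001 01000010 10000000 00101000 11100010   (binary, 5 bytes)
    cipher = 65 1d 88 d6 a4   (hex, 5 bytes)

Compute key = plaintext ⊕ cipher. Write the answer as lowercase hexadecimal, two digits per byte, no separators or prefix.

Since cipher = plaintext ⊕ key, XORing both sides with plaintext gives key = plaintext ⊕ cipher.
byte 0: 11110001 XOR 01100101 = 10010100
byte 1: 01000010 XOR 00011101 = 01011111
byte 2: 10000000 XOR 10001000 = 00001000
byte 3: 00101000 XOR 11010110 = 11111110
byte 4: 11100010 XOR 10100100 = 01000110

945f08fe46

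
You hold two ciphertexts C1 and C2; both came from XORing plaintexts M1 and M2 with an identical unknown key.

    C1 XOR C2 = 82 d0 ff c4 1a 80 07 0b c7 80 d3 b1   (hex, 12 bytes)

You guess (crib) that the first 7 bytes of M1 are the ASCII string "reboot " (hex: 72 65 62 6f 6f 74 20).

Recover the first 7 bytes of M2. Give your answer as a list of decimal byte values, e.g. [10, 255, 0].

[240, 181, 157, 171, 117, 244, 39]

Since C1 ⊕ C2 = M1 ⊕ M2, XORing with the guessed M1 bytes yields the corresponding M2 bytes: M2 = (C1 ⊕ C2) ⊕ M1.
130 ⊕ 114 = 240
208 ⊕ 101 = 181
255 ⊕  98 = 157
196 ⊕ 111 = 171
 26 ⊕ 111 = 117
128 ⊕ 116 = 244
  7 ⊕  32 =  39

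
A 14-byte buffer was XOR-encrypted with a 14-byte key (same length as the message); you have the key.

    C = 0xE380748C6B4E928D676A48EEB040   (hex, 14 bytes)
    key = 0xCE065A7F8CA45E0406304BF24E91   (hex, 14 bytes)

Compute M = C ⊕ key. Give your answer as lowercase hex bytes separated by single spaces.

2d 86 2e f3 e7 ea cc 89 61 5a 03 1c fe d1

byte 0: 227 XOR 206 =  45
byte 1: 128 XOR   6 = 134
byte 2: 116 XOR  90 =  46
byte 3: 140 XOR 127 = 243
byte 4: 107 XOR 140 = 231
byte 5:  78 XOR 164 = 234
byte 6: 146 XOR  94 = 204
byte 7: 141 XOR   4 = 137
byte 8: 103 XOR   6 =  97
byte 9: 106 XOR  48 =  90
byte 10:  72 XOR  75 =   3
byte 11: 238 XOR 242 =  28
byte 12: 176 XOR  78 = 254
byte 13:  64 XOR 145 = 209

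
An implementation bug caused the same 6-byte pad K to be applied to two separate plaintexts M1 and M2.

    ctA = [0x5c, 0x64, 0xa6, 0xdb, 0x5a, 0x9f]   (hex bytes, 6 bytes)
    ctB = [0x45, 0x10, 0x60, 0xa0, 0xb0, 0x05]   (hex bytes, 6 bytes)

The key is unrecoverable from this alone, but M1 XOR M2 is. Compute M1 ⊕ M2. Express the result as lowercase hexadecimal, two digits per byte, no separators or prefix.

1974c67bea9a

ctA ⊕ ctB = (M1 ⊕ K) ⊕ (M2 ⊕ K) = M1 ⊕ M2 — the shared key cancels under XOR.
 92 ⊕  69 =  25
100 ⊕  16 = 116
166 ⊕  96 = 198
219 ⊕ 160 = 123
 90 ⊕ 176 = 234
159 ⊕   5 = 154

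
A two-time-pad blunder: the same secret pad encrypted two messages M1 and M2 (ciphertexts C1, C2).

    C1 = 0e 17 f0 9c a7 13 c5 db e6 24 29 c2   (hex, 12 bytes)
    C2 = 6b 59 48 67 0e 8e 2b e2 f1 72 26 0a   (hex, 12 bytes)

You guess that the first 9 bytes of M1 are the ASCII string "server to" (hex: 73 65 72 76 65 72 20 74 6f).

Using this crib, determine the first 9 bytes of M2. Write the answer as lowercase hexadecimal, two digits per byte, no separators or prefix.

First, C1 ⊕ C2 = (M1 ⊕ K) ⊕ (M2 ⊕ K) = M1 ⊕ M2, so the key drops out. Then M2 = (M1 ⊕ M2) ⊕ M1 over the first 9 bytes.
byte 0: (0e XOR 6b) XOR 73 = 65 XOR 73 = 16
byte 1: (17 XOR 59) XOR 65 = 4e XOR 65 = 2b
byte 2: (f0 XOR 48) XOR 72 = b8 XOR 72 = ca
byte 3: (9c XOR 67) XOR 76 = fb XOR 76 = 8d
byte 4: (a7 XOR 0e) XOR 65 = a9 XOR 65 = cc
byte 5: (13 XOR 8e) XOR 72 = 9d XOR 72 = ef
byte 6: (c5 XOR 2b) XOR 20 = ee XOR 20 = ce
byte 7: (db XOR e2) XOR 74 = 39 XOR 74 = 4d
byte 8: (e6 XOR f1) XOR 6f = 17 XOR 6f = 78

162bca8dccefce4d78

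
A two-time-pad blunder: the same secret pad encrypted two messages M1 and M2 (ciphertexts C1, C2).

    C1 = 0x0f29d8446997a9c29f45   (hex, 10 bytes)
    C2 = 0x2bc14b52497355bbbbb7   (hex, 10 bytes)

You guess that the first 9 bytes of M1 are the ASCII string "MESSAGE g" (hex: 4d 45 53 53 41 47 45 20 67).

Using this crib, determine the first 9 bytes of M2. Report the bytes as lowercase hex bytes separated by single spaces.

First, C1 ⊕ C2 = (M1 ⊕ K) ⊕ (M2 ⊕ K) = M1 ⊕ M2, so the key drops out. Then M2 = (M1 ⊕ M2) ⊕ M1 over the first 9 bytes.
byte 0: (0f ^ 2b) ^ 4d = 24 ^ 4d = 69
byte 1: (29 ^ c1) ^ 45 = e8 ^ 45 = ad
byte 2: (d8 ^ 4b) ^ 53 = 93 ^ 53 = c0
byte 3: (44 ^ 52) ^ 53 = 16 ^ 53 = 45
byte 4: (69 ^ 49) ^ 41 = 20 ^ 41 = 61
byte 5: (97 ^ 73) ^ 47 = e4 ^ 47 = a3
byte 6: (a9 ^ 55) ^ 45 = fc ^ 45 = b9
byte 7: (c2 ^ bb) ^ 20 = 79 ^ 20 = 59
byte 8: (9f ^ bb) ^ 67 = 24 ^ 67 = 43

69 ad c0 45 61 a3 b9 59 43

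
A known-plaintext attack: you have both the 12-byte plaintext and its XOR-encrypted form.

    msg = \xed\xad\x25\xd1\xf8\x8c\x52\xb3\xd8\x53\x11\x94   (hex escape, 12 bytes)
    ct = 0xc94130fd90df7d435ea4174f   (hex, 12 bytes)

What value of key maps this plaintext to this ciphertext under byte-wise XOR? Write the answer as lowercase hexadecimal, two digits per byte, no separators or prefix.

Since ct = msg ⊕ key, XORing both sides with msg gives key = msg ⊕ ct.
byte 0: 237 XOR 201 =  36
byte 1: 173 XOR  65 = 236
byte 2:  37 XOR  48 =  21
byte 3: 209 XOR 253 =  44
byte 4: 248 XOR 144 = 104
byte 5: 140 XOR 223 =  83
byte 6:  82 XOR 125 =  47
byte 7: 179 XOR  67 = 240
byte 8: 216 XOR  94 = 134
byte 9:  83 XOR 164 = 247
byte 10:  17 XOR  23 =   6
byte 11: 148 XOR  79 = 219

24ec152c68532ff086f706db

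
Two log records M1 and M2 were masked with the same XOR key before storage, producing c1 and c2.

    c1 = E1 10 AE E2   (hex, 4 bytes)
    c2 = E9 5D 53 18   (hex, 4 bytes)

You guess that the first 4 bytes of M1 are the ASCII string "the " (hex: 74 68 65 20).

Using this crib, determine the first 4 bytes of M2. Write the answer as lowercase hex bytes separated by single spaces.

First, c1 ⊕ c2 = (M1 ⊕ K) ⊕ (M2 ⊕ K) = M1 ⊕ M2, so the key drops out. Then M2 = (M1 ⊕ M2) ⊕ M1 over the first 4 bytes.
byte 0: (e1 ⊕ e9) ⊕ 74 = 08 ⊕ 74 = 7c
byte 1: (10 ⊕ 5d) ⊕ 68 = 4d ⊕ 68 = 25
byte 2: (ae ⊕ 53) ⊕ 65 = fd ⊕ 65 = 98
byte 3: (e2 ⊕ 18) ⊕ 20 = fa ⊕ 20 = da

7c 25 98 da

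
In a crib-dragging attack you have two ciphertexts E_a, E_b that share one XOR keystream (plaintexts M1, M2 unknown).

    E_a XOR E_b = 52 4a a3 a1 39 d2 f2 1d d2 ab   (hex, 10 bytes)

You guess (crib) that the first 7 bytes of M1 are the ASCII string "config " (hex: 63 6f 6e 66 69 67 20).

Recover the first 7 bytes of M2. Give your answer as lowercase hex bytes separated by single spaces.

Since E_a ⊕ E_b = M1 ⊕ M2, XORing with the guessed M1 bytes yields the corresponding M2 bytes: M2 = (E_a ⊕ E_b) ⊕ M1.
01010010 ^ 01100011 = 00110001
01001010 ^ 01101111 = 00100101
10100011 ^ 01101110 = 11001101
10100001 ^ 01100110 = 11000111
00111001 ^ 01101001 = 01010000
11010010 ^ 01100111 = 10110101
11110010 ^ 00100000 = 11010010

31 25 cd c7 50 b5 d2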